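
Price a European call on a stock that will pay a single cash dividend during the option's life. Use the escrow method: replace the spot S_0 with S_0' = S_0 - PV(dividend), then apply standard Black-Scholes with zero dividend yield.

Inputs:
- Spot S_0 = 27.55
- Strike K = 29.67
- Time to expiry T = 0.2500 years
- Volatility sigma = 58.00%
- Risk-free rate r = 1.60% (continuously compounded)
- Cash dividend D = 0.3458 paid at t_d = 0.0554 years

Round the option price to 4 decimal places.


PV(D) = D * exp(-r * t_d) = 0.3458 * 0.99911399 = 0.34549362
S_0' = S_0 - PV(D) = 27.5500 - 0.34549362 = 27.20450638
d1 = (ln(S_0'/K) + (r + sigma^2/2)*T) / (sigma*sqrt(T)) = -0.14035793
d2 = d1 - sigma*sqrt(T) = -0.43035793
exp(-rT) = 0.99600799
N(d1) = 0.44418860; N(d2) = 0.33346765
C = S_0' * N(d1) - K * exp(-rT) * N(d2) = 27.20450638 * 0.44418860 - 29.6700 * 0.99600799 * 0.33346765 = 2.2294

Answer: Price = 2.2294


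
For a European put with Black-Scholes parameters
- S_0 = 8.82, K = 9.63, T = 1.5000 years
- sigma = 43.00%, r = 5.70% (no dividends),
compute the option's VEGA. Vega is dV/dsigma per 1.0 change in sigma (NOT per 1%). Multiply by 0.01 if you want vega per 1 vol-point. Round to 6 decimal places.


Answer: Vega = 4.167506

Derivation:
d1 = 0.2588363359; d2 = -0.2678039588
phi(d1) = 0.3857998152; exp(-qT) = 1.0000000000; exp(-rT) = 0.9180531431
Vega = S * exp(-qT) * phi(d1) * sqrt(T) = 8.8200 * 1.0000000000 * 0.3857998152 * 1.2247448714 = 4.167506


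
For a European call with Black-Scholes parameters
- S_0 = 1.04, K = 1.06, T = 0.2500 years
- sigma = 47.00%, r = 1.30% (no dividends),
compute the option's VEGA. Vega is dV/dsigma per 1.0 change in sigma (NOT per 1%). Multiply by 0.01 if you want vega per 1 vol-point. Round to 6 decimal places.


Answer: Vega = 0.207188

Derivation:
d1 = 0.0502736384; d2 = -0.1847263616
phi(d1) = 0.3984384477; exp(-qT) = 1.0000000000; exp(-rT) = 0.9967552755
Vega = S * exp(-qT) * phi(d1) * sqrt(T) = 1.0400 * 1.0000000000 * 0.3984384477 * 0.5000000000 = 0.207188


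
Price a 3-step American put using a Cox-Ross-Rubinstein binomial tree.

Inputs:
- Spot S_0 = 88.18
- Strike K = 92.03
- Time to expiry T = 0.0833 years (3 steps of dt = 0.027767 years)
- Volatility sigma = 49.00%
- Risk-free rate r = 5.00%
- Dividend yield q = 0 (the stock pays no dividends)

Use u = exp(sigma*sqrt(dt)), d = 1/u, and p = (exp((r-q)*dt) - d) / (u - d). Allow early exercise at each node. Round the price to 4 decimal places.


dt = T/N = 0.027767
u = exp(sigma*sqrt(dt)) = 1.085076; d = 1/u = 0.921594
p = (exp((r-q)*dt) - d) / (u - d) = 0.488097
Discount per step: exp(-r*dt) = 0.998613
Stock lattice S(k, i) with i counting down-moves:
  k=0: S(0,0) = 88.1800
  k=1: S(1,0) = 95.6820; S(1,1) = 81.2662
  k=2: S(2,0) = 103.8223; S(2,1) = 88.1800; S(2,2) = 74.8944
  k=3: S(3,0) = 112.6551; S(3,1) = 95.6820; S(3,2) = 81.2662; S(3,3) = 69.0223
Terminal payoffs V(N, i) = max(K - S_T, 0):
  V(3,0) = 0.000000; V(3,1) = 0.000000; V(3,2) = 10.763827; V(3,3) = 23.007731
Backward induction: V(k, i) = exp(-r*dt) * [p * V(k+1, i) + (1-p) * V(k+1, i+1)]; then take max(V_cont, immediate exercise) for American.
  V(2,0) = exp(-r*dt) * [p*0.000000 + (1-p)*0.000000] = 0.000000; exercise = 0.000000; V(2,0) = max -> 0.000000
  V(2,1) = exp(-r*dt) * [p*0.000000 + (1-p)*10.763827] = 5.502392; exercise = 3.850000; V(2,1) = max -> 5.502392
  V(2,2) = exp(-r*dt) * [p*10.763827 + (1-p)*23.007731] = 17.007891; exercise = 17.135570; V(2,2) = max -> 17.135570
  V(1,0) = exp(-r*dt) * [p*0.000000 + (1-p)*5.502392] = 2.812784; exercise = 0.000000; V(1,0) = max -> 2.812784
  V(1,1) = exp(-r*dt) * [p*5.502392 + (1-p)*17.135570] = 11.441556; exercise = 10.763827; V(1,1) = max -> 11.441556
  V(0,0) = exp(-r*dt) * [p*2.812784 + (1-p)*11.441556] = 7.219849; exercise = 3.850000; V(0,0) = max -> 7.219849

Answer: Price = V(0,0) = 7.2198


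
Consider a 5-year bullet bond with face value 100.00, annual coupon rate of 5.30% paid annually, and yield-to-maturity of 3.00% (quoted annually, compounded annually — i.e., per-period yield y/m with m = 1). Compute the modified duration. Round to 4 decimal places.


Answer: Modified duration = 4.4154

Derivation:
Coupon per period c = face * coupon_rate / m = 5.300000
Periods per year m = 1; per-period yield y/m = 0.030000
Number of cashflows N = 5
Cashflows (t years, CF_t, discount factor 1/(1+y/m)^(m*t), PV):
  t = 1.0000: CF_t = 5.300000, DF = 0.970874, PV = 5.145631
  t = 2.0000: CF_t = 5.300000, DF = 0.942596, PV = 4.995758
  t = 3.0000: CF_t = 5.300000, DF = 0.915142, PV = 4.850251
  t = 4.0000: CF_t = 5.300000, DF = 0.888487, PV = 4.708981
  t = 5.0000: CF_t = 105.300000, DF = 0.862609, PV = 90.832705
Price P = sum_t PV_t = 110.533327
First compute Macaulay numerator sum_t t * PV_t:
  t * PV_t at t = 1.0000: 5.145631
  t * PV_t at t = 2.0000: 9.991517
  t * PV_t at t = 3.0000: 14.550752
  t * PV_t at t = 4.0000: 18.835925
  t * PV_t at t = 5.0000: 454.163525
Macaulay duration D = 502.687350 / 110.533327 = 4.547835
Modified duration = D / (1 + y/m) = 4.547835 / (1 + 0.030000) = 4.415374


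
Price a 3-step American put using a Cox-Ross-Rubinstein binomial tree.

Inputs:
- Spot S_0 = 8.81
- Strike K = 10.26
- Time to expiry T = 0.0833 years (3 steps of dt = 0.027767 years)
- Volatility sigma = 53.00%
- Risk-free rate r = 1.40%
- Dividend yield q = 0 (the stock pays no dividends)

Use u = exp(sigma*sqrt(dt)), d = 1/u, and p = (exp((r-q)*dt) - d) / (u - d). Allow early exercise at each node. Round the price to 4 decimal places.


Answer: Price = V(0,0) = 1.5783

Derivation:
dt = T/N = 0.027767
u = exp(sigma*sqrt(dt)) = 1.092333; d = 1/u = 0.915472
p = (exp((r-q)*dt) - d) / (u - d) = 0.480134
Discount per step: exp(-r*dt) = 0.999611
Stock lattice S(k, i) with i counting down-moves:
  k=0: S(0,0) = 8.8100
  k=1: S(1,0) = 9.6235; S(1,1) = 8.0653
  k=2: S(2,0) = 10.5120; S(2,1) = 8.8100; S(2,2) = 7.3836
  k=3: S(3,0) = 11.4826; S(3,1) = 9.6235; S(3,2) = 8.0653; S(3,3) = 6.7594
Terminal payoffs V(N, i) = max(K - S_T, 0):
  V(3,0) = 0.000000; V(3,1) = 0.636547; V(3,2) = 2.194693; V(3,3) = 3.500557
Backward induction: V(k, i) = exp(-r*dt) * [p * V(k+1, i) + (1-p) * V(k+1, i+1)]; then take max(V_cont, immediate exercise) for American.
  V(2,0) = exp(-r*dt) * [p*0.000000 + (1-p)*0.636547] = 0.330791; exercise = 0.000000; V(2,0) = max -> 0.330791
  V(2,1) = exp(-r*dt) * [p*0.636547 + (1-p)*2.194693] = 1.446012; exercise = 1.450000; V(2,1) = max -> 1.450000
  V(2,2) = exp(-r*dt) * [p*2.194693 + (1-p)*3.500557] = 2.872451; exercise = 2.876439; V(2,2) = max -> 2.876439
  V(1,0) = exp(-r*dt) * [p*0.330791 + (1-p)*1.450000] = 0.912275; exercise = 0.636547; V(1,0) = max -> 0.912275
  V(1,1) = exp(-r*dt) * [p*1.450000 + (1-p)*2.876439] = 2.190705; exercise = 2.194693; V(1,1) = max -> 2.194693
  V(0,0) = exp(-r*dt) * [p*0.912275 + (1-p)*2.194693] = 1.578347; exercise = 1.450000; V(0,0) = max -> 1.578347


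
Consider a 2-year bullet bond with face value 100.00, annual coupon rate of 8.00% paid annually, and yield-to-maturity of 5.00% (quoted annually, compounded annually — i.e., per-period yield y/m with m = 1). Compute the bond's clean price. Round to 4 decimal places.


Coupon per period c = face * coupon_rate / m = 8.000000
Periods per year m = 1; per-period yield y/m = 0.050000
Number of cashflows N = 2
Cashflows (t years, CF_t, discount factor 1/(1+y/m)^(m*t), PV):
  t = 1.0000: CF_t = 8.000000, DF = 0.952381, PV = 7.619048
  t = 2.0000: CF_t = 108.000000, DF = 0.907029, PV = 97.959184
Price P = sum_t PV_t = 105.578231

Answer: Price = 105.5782


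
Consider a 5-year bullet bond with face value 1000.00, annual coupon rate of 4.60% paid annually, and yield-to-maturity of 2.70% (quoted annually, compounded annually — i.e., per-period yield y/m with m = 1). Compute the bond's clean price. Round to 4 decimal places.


Answer: Price = 1087.7648

Derivation:
Coupon per period c = face * coupon_rate / m = 46.000000
Periods per year m = 1; per-period yield y/m = 0.027000
Number of cashflows N = 5
Cashflows (t years, CF_t, discount factor 1/(1+y/m)^(m*t), PV):
  t = 1.0000: CF_t = 46.000000, DF = 0.973710, PV = 44.790652
  t = 2.0000: CF_t = 46.000000, DF = 0.948111, PV = 43.613099
  t = 3.0000: CF_t = 46.000000, DF = 0.923185, PV = 42.466503
  t = 4.0000: CF_t = 46.000000, DF = 0.898914, PV = 41.350052
  t = 5.0000: CF_t = 1046.000000, DF = 0.875282, PV = 915.544518
Price P = sum_t PV_t = 1087.764824


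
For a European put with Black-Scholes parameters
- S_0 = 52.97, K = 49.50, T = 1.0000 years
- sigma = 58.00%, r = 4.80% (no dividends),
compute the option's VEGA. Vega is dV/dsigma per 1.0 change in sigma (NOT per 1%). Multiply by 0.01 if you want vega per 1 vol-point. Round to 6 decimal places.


d1 = 0.4895742172; d2 = -0.0904257828
phi(d1) = 0.3538861633; exp(-qT) = 1.0000000000; exp(-rT) = 0.9531337871
Vega = S * exp(-qT) * phi(d1) * sqrt(T) = 52.9700 * 1.0000000000 * 0.3538861633 * 1.0000000000 = 18.745350

Answer: Vega = 18.745350


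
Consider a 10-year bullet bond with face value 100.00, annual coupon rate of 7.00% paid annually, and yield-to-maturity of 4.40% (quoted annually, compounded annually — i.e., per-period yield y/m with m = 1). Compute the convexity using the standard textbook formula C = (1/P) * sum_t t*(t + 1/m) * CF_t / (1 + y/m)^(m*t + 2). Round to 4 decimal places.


Coupon per period c = face * coupon_rate / m = 7.000000
Periods per year m = 1; per-period yield y/m = 0.044000
Number of cashflows N = 10
Cashflows (t years, CF_t, discount factor 1/(1+y/m)^(m*t), PV):
  t = 1.0000: CF_t = 7.000000, DF = 0.957854, PV = 6.704981
  t = 2.0000: CF_t = 7.000000, DF = 0.917485, PV = 6.422395
  t = 3.0000: CF_t = 7.000000, DF = 0.878817, PV = 6.151720
  t = 4.0000: CF_t = 7.000000, DF = 0.841779, PV = 5.892452
  t = 5.0000: CF_t = 7.000000, DF = 0.806302, PV = 5.644111
  t = 6.0000: CF_t = 7.000000, DF = 0.772320, PV = 5.406237
  t = 7.0000: CF_t = 7.000000, DF = 0.739770, PV = 5.178388
  t = 8.0000: CF_t = 7.000000, DF = 0.708592, PV = 4.960141
  t = 9.0000: CF_t = 7.000000, DF = 0.678728, PV = 4.751093
  t = 10.0000: CF_t = 107.000000, DF = 0.650122, PV = 69.563078
Price P = sum_t PV_t = 120.674596
Convexity numerator sum_t t*(t + 1/m) * CF_t / (1+y/m)^(m*t + 2):
  t = 1.0000: term = 12.303440
  t = 2.0000: term = 35.354711
  t = 3.0000: term = 67.729332
  t = 4.0000: term = 108.124732
  t = 5.0000: term = 155.351626
  t = 6.0000: term = 208.325936
  t = 7.0000: term = 266.061221
  t = 8.0000: term = 327.661602
  t = 9.0000: term = 392.315136
  t = 10.0000: term = 7020.539365
Convexity = (1/P) * sum = 8593.767100 / 120.674596 = 71.214385

Answer: Convexity = 71.2144


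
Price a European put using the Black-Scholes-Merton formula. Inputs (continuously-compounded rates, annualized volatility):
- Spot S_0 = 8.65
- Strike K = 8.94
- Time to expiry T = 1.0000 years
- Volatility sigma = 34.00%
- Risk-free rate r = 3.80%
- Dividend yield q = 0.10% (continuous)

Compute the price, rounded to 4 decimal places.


Answer: Price = 1.1469

Derivation:
d1 = (ln(S/K) + (r - q + 0.5*sigma^2) * T) / (sigma * sqrt(T)) = 0.18183451
d2 = d1 - sigma * sqrt(T) = -0.15816549
exp(-rT) = 0.96271294; exp(-qT) = 0.99900050
P = K * exp(-rT) * N(-d2) - S_0 * exp(-qT) * N(-d1)
N(-d1) = 0.42785630; N(-d2) = 0.56283680
P = 8.9400 * 0.96271294 * 0.56283680 - 8.6500 * 0.99900050 * 0.42785630 = 1.1469


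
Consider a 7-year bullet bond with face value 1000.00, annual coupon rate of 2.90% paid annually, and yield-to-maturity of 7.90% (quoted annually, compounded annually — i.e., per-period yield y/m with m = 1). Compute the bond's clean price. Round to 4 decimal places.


Coupon per period c = face * coupon_rate / m = 29.000000
Periods per year m = 1; per-period yield y/m = 0.079000
Number of cashflows N = 7
Cashflows (t years, CF_t, discount factor 1/(1+y/m)^(m*t), PV):
  t = 1.0000: CF_t = 29.000000, DF = 0.926784, PV = 26.876738
  t = 2.0000: CF_t = 29.000000, DF = 0.858929, PV = 24.908932
  t = 3.0000: CF_t = 29.000000, DF = 0.796041, PV = 23.085201
  t = 4.0000: CF_t = 29.000000, DF = 0.737758, PV = 21.394996
  t = 5.0000: CF_t = 29.000000, DF = 0.683743, PV = 19.828542
  t = 6.0000: CF_t = 29.000000, DF = 0.633682, PV = 18.376776
  t = 7.0000: CF_t = 1029.000000, DF = 0.587286, PV = 604.317627
Price P = sum_t PV_t = 738.788812

Answer: Price = 738.7888


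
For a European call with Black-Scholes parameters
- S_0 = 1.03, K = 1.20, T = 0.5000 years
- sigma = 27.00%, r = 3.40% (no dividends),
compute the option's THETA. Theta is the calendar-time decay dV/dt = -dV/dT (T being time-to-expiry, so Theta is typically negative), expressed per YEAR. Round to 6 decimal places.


d1 = -0.6156425429; d2 = -0.8065613738
phi(d1) = 0.3300713606; exp(-qT) = 1.0000000000; exp(-rT) = 0.9831436846
Theta = -S*exp(-qT)*phi(d1)*sigma/(2*sqrt(T)) - r*K*exp(-rT)*N(d2) + q*S*exp(-qT)*N(d1)
N(d1) = 0.2690652333; N(d2) = 0.2099596176; sqrt(T) = 0.7071067812
Term 1 = -1.0300 * 1.0000000000 * 0.3300713606 * 0.2700 / (2 * 0.7071067812) = -0.0649073434
Term 2 = -0.0340 * 1.2000 * 0.9831436846 * 0.2099596176 = -0.0084219553
Term 3 = 0 (no dividend yield, q = 0)
Theta = -0.0649073434 + (-0.0084219553) + (0.0000000000) = -0.073329

Answer: Theta = -0.073329


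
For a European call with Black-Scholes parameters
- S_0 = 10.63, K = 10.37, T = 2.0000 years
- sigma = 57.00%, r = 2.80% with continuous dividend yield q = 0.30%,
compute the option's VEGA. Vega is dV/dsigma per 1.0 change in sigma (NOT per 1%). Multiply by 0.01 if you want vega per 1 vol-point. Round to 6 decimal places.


Answer: Vega = 5.271989

Derivation:
d1 = 0.4957974347; d2 = -0.3103042959
phi(d1) = 0.3528027778; exp(-qT) = 0.9940179641; exp(-rT) = 0.9455391359
Vega = S * exp(-qT) * phi(d1) * sqrt(T) = 10.6300 * 0.9940179641 * 0.3528027778 * 1.4142135624 = 5.271989


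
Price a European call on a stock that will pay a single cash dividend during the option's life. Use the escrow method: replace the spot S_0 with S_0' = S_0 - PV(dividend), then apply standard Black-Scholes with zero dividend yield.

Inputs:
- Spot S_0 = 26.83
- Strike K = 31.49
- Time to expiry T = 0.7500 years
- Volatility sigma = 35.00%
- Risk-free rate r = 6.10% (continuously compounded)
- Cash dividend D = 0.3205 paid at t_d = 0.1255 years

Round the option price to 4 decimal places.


Answer: Price = 1.9129

Derivation:
PV(D) = D * exp(-r * t_d) = 0.3205 * 0.99237373 = 0.31805578
S_0' = S_0 - PV(D) = 26.8300 - 0.31805578 = 26.51194422
d1 = (ln(S_0'/K) + (r + sigma^2/2)*T) / (sigma*sqrt(T)) = -0.26520891
d2 = d1 - sigma*sqrt(T) = -0.56831780
exp(-rT) = 0.95528075
N(d1) = 0.39542427; N(d2) = 0.28490960
C = S_0' * N(d1) - K * exp(-rT) * N(d2) = 26.51194422 * 0.39542427 - 31.4900 * 0.95528075 * 0.28490960 = 1.9129


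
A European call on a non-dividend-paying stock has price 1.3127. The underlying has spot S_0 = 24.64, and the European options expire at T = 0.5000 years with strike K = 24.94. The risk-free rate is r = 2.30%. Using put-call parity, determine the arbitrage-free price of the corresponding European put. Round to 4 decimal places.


Put-call parity: C - P = S_0 * exp(-qT) - K * exp(-rT).
S_0 * exp(-qT) = 24.6400 * 1.00000000 = 24.64000000
K * exp(-rT) = 24.9400 * 0.98856587 = 24.65483285
P = C - S*exp(-qT) + K*exp(-rT)
P = 1.3127 - 24.64000000 + 24.65483285 = 1.3275

Answer: Put price = 1.3275


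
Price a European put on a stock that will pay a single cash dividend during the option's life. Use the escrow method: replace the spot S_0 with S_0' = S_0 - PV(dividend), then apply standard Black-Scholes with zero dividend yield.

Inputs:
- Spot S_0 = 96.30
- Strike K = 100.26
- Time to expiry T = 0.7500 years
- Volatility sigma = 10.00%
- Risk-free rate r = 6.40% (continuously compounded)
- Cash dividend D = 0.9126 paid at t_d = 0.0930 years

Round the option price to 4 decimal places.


PV(D) = D * exp(-r * t_d) = 0.9126 * 0.99406568 = 0.90718434
S_0' = S_0 - PV(D) = 96.3000 - 0.90718434 = 95.39281566
d1 = (ln(S_0'/K) + (r + sigma^2/2)*T) / (sigma*sqrt(T)) = 0.02293762
d2 = d1 - sigma*sqrt(T) = -0.06366492
exp(-rT) = 0.95313379
N(-d1) = 0.49085002; N(-d2) = 0.52538148
P = K * exp(-rT) * N(-d2) - S_0' * N(-d1) = 100.2600 * 0.95313379 * 0.52538148 - 95.39281566 * 0.49085002 = 3.3825

Answer: Price = 3.3825


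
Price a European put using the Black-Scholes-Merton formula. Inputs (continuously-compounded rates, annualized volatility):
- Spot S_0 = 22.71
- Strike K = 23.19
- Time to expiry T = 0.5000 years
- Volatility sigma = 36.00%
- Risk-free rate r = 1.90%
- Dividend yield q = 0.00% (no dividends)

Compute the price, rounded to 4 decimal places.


Answer: Price = 2.4460

Derivation:
d1 = (ln(S/K) + (r - q + 0.5*sigma^2) * T) / (sigma * sqrt(T)) = 0.08243374
d2 = d1 - sigma * sqrt(T) = -0.17212470
exp(-rT) = 0.99054498; exp(-qT) = 1.00000000
P = K * exp(-rT) * N(-d2) - S_0 * exp(-qT) * N(-d1)
N(-d1) = 0.46715090; N(-d2) = 0.56833025
P = 23.1900 * 0.99054498 * 0.56833025 - 22.7100 * 1.00000000 * 0.46715090 = 2.4460


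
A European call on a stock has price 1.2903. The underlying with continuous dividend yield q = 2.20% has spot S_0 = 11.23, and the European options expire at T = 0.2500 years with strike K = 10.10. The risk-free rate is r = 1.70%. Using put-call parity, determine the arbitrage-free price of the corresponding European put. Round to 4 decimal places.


Answer: Put price = 0.1791

Derivation:
Put-call parity: C - P = S_0 * exp(-qT) - K * exp(-rT).
S_0 * exp(-qT) = 11.2300 * 0.99451510 = 11.16840454
K * exp(-rT) = 10.1000 * 0.99575902 = 10.05716609
P = C - S*exp(-qT) + K*exp(-rT)
P = 1.2903 - 11.16840454 + 10.05716609 = 0.1791


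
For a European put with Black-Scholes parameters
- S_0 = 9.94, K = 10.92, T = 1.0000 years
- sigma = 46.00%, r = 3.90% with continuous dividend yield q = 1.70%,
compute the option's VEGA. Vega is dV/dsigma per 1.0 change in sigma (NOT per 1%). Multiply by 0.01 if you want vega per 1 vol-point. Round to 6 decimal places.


Answer: Vega = 3.888150

Derivation:
d1 = 0.0734153269; d2 = -0.3865846731
phi(d1) = 0.3978686162; exp(-qT) = 0.9831436846; exp(-rT) = 0.9617507091
Vega = S * exp(-qT) * phi(d1) * sqrt(T) = 9.9400 * 0.9831436846 * 0.3978686162 * 1.0000000000 = 3.888150


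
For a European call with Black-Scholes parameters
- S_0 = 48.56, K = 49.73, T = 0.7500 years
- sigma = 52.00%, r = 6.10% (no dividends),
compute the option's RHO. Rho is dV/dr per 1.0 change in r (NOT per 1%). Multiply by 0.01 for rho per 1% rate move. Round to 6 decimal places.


d1 = 0.2738900248; d2 = -0.1764431852
phi(d1) = 0.3842559523; exp(-qT) = 1.0000000000; exp(-rT) = 0.9552807525
N(d2) = 0.4299728900
Rho = K*T*exp(-rT)*N(d2) = 49.7300 * 0.7500 * 0.9552807525 * 0.4299728900 = 15.319755

Answer: Rho = 15.319755


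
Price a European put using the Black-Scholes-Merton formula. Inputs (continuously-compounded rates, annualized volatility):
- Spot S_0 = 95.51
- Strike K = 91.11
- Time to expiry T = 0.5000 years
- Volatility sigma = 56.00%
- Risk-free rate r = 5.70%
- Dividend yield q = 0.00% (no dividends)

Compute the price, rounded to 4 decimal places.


d1 = (ln(S/K) + (r - q + 0.5*sigma^2) * T) / (sigma * sqrt(T)) = 0.38906880
d2 = d1 - sigma * sqrt(T) = -0.00691099
exp(-rT) = 0.97190229; exp(-qT) = 1.00000000
P = K * exp(-rT) * N(-d2) - S_0 * exp(-qT) * N(-d1)
N(-d1) = 0.34861262; N(-d2) = 0.50275707
P = 91.1100 * 0.97190229 * 0.50275707 - 95.5100 * 1.00000000 * 0.34861262 = 11.2232

Answer: Price = 11.2232


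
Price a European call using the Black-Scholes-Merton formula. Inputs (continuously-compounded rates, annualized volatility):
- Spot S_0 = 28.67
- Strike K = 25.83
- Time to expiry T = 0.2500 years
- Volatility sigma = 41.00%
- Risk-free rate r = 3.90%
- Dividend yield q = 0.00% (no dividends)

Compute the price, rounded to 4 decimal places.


Answer: Price = 4.0924

Derivation:
d1 = (ln(S/K) + (r - q + 0.5*sigma^2) * T) / (sigma * sqrt(T)) = 0.65891304
d2 = d1 - sigma * sqrt(T) = 0.45391304
exp(-rT) = 0.99029738; exp(-qT) = 1.00000000
C = S_0 * exp(-qT) * N(d1) - K * exp(-rT) * N(d2)
N(d1) = 0.74502419; N(d2) = 0.67505429
C = 28.6700 * 1.00000000 * 0.74502419 - 25.8300 * 0.99029738 * 0.67505429 = 4.0924


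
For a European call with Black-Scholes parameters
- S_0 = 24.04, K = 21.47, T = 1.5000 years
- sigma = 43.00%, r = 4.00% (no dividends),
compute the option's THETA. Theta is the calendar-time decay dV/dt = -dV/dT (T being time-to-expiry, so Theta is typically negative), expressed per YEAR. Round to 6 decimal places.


d1 = 0.5919362816; d2 = 0.0652959869
phi(d1) = 0.3348298409; exp(-qT) = 1.0000000000; exp(-rT) = 0.9417645336
Theta = -S*exp(-qT)*phi(d1)*sigma/(2*sqrt(T)) - r*K*exp(-rT)*N(d2) + q*S*exp(-qT)*N(d1)
N(d1) = 0.7230533714; N(d2) = 0.5260308312; sqrt(T) = 1.2247448714
Term 1 = -24.0400 * 1.0000000000 * 0.3348298409 * 0.4300 / (2 * 1.2247448714) = -1.4130302205
Term 2 = -0.0400 * 21.4700 * 0.9417645336 * 0.5260308312 = -0.4254470985
Term 3 = 0 (no dividend yield, q = 0)
Theta = -1.4130302205 + (-0.4254470985) + (0.0000000000) = -1.838477

Answer: Theta = -1.838477


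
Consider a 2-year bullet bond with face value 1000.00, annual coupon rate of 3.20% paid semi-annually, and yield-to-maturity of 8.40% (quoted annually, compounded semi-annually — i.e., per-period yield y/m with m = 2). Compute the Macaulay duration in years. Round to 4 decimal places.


Coupon per period c = face * coupon_rate / m = 16.000000
Periods per year m = 2; per-period yield y/m = 0.042000
Number of cashflows N = 4
Cashflows (t years, CF_t, discount factor 1/(1+y/m)^(m*t), PV):
  t = 0.5000: CF_t = 16.000000, DF = 0.959693, PV = 15.355086
  t = 1.0000: CF_t = 16.000000, DF = 0.921010, PV = 14.736167
  t = 1.5000: CF_t = 16.000000, DF = 0.883887, PV = 14.142195
  t = 2.0000: CF_t = 1016.000000, DF = 0.848260, PV = 861.832430
Price P = sum_t PV_t = 906.065879
Macaulay numerator sum_t t * PV_t:
  t * PV_t at t = 0.5000: 7.677543
  t * PV_t at t = 1.0000: 14.736167
  t * PV_t at t = 1.5000: 21.213293
  t * PV_t at t = 2.0000: 1723.664860
Macaulay duration D = (sum_t t * PV_t) / P = 1767.291863 / 906.065879 = 1.950511

Answer: Macaulay duration = 1.9505 years


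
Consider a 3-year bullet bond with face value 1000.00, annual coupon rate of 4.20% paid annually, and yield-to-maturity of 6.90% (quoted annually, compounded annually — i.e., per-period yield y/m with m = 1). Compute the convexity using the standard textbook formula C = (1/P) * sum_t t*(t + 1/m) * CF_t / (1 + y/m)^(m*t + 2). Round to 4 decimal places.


Answer: Convexity = 9.9231

Derivation:
Coupon per period c = face * coupon_rate / m = 42.000000
Periods per year m = 1; per-period yield y/m = 0.069000
Number of cashflows N = 3
Cashflows (t years, CF_t, discount factor 1/(1+y/m)^(m*t), PV):
  t = 1.0000: CF_t = 42.000000, DF = 0.935454, PV = 39.289055
  t = 2.0000: CF_t = 42.000000, DF = 0.875074, PV = 36.753092
  t = 3.0000: CF_t = 1042.000000, DF = 0.818591, PV = 852.971663
Price P = sum_t PV_t = 929.013810
Convexity numerator sum_t t*(t + 1/m) * CF_t / (1+y/m)^(m*t + 2):
  t = 1.0000: term = 68.761631
  t = 2.0000: term = 192.969966
  t = 3.0000: term = 8956.955962
Convexity = (1/P) * sum = 9218.687559 / 929.013810 = 9.923090


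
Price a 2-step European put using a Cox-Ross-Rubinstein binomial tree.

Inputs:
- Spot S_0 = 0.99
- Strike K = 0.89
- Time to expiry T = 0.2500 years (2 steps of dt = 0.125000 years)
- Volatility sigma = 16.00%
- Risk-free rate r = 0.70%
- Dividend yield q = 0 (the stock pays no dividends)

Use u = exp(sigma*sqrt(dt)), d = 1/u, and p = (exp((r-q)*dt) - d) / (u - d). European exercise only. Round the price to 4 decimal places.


dt = T/N = 0.125000
u = exp(sigma*sqrt(dt)) = 1.058199; d = 1/u = 0.945002
p = (exp((r-q)*dt) - d) / (u - d) = 0.493595
Discount per step: exp(-r*dt) = 0.999125
Stock lattice S(k, i) with i counting down-moves:
  k=0: S(0,0) = 0.9900
  k=1: S(1,0) = 1.0476; S(1,1) = 0.9356
  k=2: S(2,0) = 1.1086; S(2,1) = 0.9900; S(2,2) = 0.8841
Terminal payoffs V(N, i) = max(K - S_T, 0):
  V(2,0) = 0.000000; V(2,1) = 0.000000; V(2,2) = 0.005902
Backward induction: V(k, i) = exp(-r*dt) * [p * V(k+1, i) + (1-p) * V(k+1, i+1)].
  V(1,0) = exp(-r*dt) * [p*0.000000 + (1-p)*0.000000] = 0.000000
  V(1,1) = exp(-r*dt) * [p*0.000000 + (1-p)*0.005902] = 0.002986
  V(0,0) = exp(-r*dt) * [p*0.000000 + (1-p)*0.002986] = 0.001511

Answer: Price = V(0,0) = 0.0015


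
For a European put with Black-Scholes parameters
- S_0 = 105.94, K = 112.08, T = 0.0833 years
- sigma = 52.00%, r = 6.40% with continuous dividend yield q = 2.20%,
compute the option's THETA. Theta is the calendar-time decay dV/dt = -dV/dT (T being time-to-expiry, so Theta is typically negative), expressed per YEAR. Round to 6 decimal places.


d1 = -0.2770452856; d2 = -0.4271263304
phi(d1) = 0.3839221128; exp(-qT) = 0.9981690782; exp(-rT) = 0.9946829856
Theta = -S*exp(-qT)*phi(d1)*sigma/(2*sqrt(T)) + r*K*exp(-rT)*N(-d2) - q*S*exp(-qT)*N(-d1)
N(-d1) = 0.6091273332; N(-d2) = 0.6653563421; sqrt(T) = 0.2886173938
Term 1 = -105.9400 * 0.9981690782 * 0.3839221128 * 0.5200 / (2 * 0.2886173938) = -36.5727868377
Term 2 = 0.0640 * 112.0800 * 0.9946829856 * 0.6653563421 = 4.7473044717
Term 3 = -0.0220 * 105.9400 * 0.9981690782 * 0.6091273332 = -1.4170815682
Theta = -36.5727868377 + (4.7473044717) + (-1.4170815682) = -33.242564

Answer: Theta = -33.242564


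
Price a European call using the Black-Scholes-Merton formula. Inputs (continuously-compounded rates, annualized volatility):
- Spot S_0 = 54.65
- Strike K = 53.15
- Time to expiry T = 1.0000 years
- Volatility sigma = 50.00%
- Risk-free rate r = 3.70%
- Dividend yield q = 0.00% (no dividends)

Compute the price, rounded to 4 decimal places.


Answer: Price = 12.2512

Derivation:
d1 = (ln(S/K) + (r - q + 0.5*sigma^2) * T) / (sigma * sqrt(T)) = 0.37966222
d2 = d1 - sigma * sqrt(T) = -0.12033778
exp(-rT) = 0.96367614; exp(-qT) = 1.00000000
C = S_0 * exp(-qT) * N(d1) - K * exp(-rT) * N(d2)
N(d1) = 0.64790192; N(d2) = 0.45210779
C = 54.6500 * 1.00000000 * 0.64790192 - 53.1500 * 0.96367614 * 0.45210779 = 12.2512


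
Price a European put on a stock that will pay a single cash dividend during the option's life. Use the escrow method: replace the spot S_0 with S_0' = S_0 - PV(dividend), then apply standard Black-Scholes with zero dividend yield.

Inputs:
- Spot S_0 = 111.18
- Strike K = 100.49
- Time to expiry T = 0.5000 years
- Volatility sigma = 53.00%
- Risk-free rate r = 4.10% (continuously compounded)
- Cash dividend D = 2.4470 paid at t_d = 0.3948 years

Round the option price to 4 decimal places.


PV(D) = D * exp(-r * t_d) = 2.4470 * 0.98394350 = 2.40770975
S_0' = S_0 - PV(D) = 111.1800 - 2.40770975 = 108.77229025
d1 = (ln(S_0'/K) + (r + sigma^2/2)*T) / (sigma*sqrt(T)) = 0.45341127
d2 = d1 - sigma*sqrt(T) = 0.07864467
exp(-rT) = 0.97970870
N(-d1) = 0.32512631; N(-d2) = 0.46865763
P = K * exp(-rT) * N(-d2) - S_0' * N(-d1) = 100.4900 * 0.97970870 * 0.46865763 - 108.77229025 * 0.32512631 = 10.7750

Answer: Price = 10.7750


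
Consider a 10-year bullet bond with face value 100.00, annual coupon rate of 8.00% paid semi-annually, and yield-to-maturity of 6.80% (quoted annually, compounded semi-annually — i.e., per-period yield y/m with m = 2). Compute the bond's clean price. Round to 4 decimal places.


Answer: Price = 108.6051

Derivation:
Coupon per period c = face * coupon_rate / m = 4.000000
Periods per year m = 2; per-period yield y/m = 0.034000
Number of cashflows N = 20
Cashflows (t years, CF_t, discount factor 1/(1+y/m)^(m*t), PV):
  t = 0.5000: CF_t = 4.000000, DF = 0.967118, PV = 3.868472
  t = 1.0000: CF_t = 4.000000, DF = 0.935317, PV = 3.741269
  t = 1.5000: CF_t = 4.000000, DF = 0.904562, PV = 3.618248
  t = 2.0000: CF_t = 4.000000, DF = 0.874818, PV = 3.499273
  t = 2.5000: CF_t = 4.000000, DF = 0.846052, PV = 3.384210
  t = 3.0000: CF_t = 4.000000, DF = 0.818233, PV = 3.272930
  t = 3.5000: CF_t = 4.000000, DF = 0.791327, PV = 3.165310
  t = 4.0000: CF_t = 4.000000, DF = 0.765307, PV = 3.061228
  t = 4.5000: CF_t = 4.000000, DF = 0.740142, PV = 2.960569
  t = 5.0000: CF_t = 4.000000, DF = 0.715805, PV = 2.863219
  t = 5.5000: CF_t = 4.000000, DF = 0.692268, PV = 2.769071
  t = 6.0000: CF_t = 4.000000, DF = 0.669505, PV = 2.678018
  t = 6.5000: CF_t = 4.000000, DF = 0.647490, PV = 2.589960
  t = 7.0000: CF_t = 4.000000, DF = 0.626199, PV = 2.504797
  t = 7.5000: CF_t = 4.000000, DF = 0.605608, PV = 2.422434
  t = 8.0000: CF_t = 4.000000, DF = 0.585695, PV = 2.342779
  t = 8.5000: CF_t = 4.000000, DF = 0.566436, PV = 2.265744
  t = 9.0000: CF_t = 4.000000, DF = 0.547810, PV = 2.191242
  t = 9.5000: CF_t = 4.000000, DF = 0.529797, PV = 2.119189
  t = 10.0000: CF_t = 104.000000, DF = 0.512377, PV = 53.287159
Price P = sum_t PV_t = 108.605120


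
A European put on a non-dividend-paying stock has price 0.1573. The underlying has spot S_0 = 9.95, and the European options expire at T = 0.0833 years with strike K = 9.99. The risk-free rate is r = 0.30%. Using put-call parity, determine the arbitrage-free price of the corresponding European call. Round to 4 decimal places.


Answer: Call price = 0.1198

Derivation:
Put-call parity: C - P = S_0 * exp(-qT) - K * exp(-rT).
S_0 * exp(-qT) = 9.9500 * 1.00000000 = 9.95000000
K * exp(-rT) = 9.9900 * 0.99975013 = 9.98750381
C = P + S*exp(-qT) - K*exp(-rT)
C = 0.1573 + 9.95000000 - 9.98750381 = 0.1198


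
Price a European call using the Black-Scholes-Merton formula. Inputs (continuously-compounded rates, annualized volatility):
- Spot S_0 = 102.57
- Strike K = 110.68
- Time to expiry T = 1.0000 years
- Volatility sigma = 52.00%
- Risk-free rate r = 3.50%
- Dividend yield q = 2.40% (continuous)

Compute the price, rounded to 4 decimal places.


d1 = (ln(S/K) + (r - q + 0.5*sigma^2) * T) / (sigma * sqrt(T)) = 0.13481219
d2 = d1 - sigma * sqrt(T) = -0.38518781
exp(-rT) = 0.96560542; exp(-qT) = 0.97628571
C = S_0 * exp(-qT) * N(d1) - K * exp(-rT) * N(d2)
N(d1) = 0.55361982; N(d2) = 0.35004914
C = 102.5700 * 0.97628571 * 0.55361982 - 110.6800 * 0.96560542 * 0.35004914 = 18.0273

Answer: Price = 18.0273


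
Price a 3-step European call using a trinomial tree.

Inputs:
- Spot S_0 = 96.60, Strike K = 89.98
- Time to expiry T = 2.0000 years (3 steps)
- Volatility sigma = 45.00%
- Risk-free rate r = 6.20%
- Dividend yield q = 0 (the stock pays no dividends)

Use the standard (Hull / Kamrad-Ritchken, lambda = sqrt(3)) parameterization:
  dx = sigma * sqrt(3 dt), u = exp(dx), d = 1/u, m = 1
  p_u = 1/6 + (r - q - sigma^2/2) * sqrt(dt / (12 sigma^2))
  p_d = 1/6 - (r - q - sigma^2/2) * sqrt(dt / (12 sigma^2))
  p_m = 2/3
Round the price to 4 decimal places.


Answer: Price = V(0,0) = 30.4462

Derivation:
dt = T/N = 0.666667; dx = sigma*sqrt(3*dt) = 0.636396
u = exp(dx) = 1.889658; d = 1/u = 0.529196
p_u = 0.146108, p_m = 0.666667, p_d = 0.187225
Discount per step: exp(-r*dt) = 0.959509
Stock lattice S(k, j) with j the centered position index:
  k=0: S(0,+0) = 96.6000
  k=1: S(1,-1) = 51.1203; S(1,+0) = 96.6000; S(1,+1) = 182.5410
  k=2: S(2,-2) = 27.0527; S(2,-1) = 51.1203; S(2,+0) = 96.6000; S(2,+1) = 182.5410; S(2,+2) = 344.9402
  k=3: S(3,-3) = 14.3162; S(3,-2) = 27.0527; S(3,-1) = 51.1203; S(3,+0) = 96.6000; S(3,+1) = 182.5410; S(3,+2) = 344.9402; S(3,+3) = 651.8191
Terminal payoffs V(N, j) = max(S_T - K, 0):
  V(3,-3) = 0.000000; V(3,-2) = 0.000000; V(3,-1) = 0.000000; V(3,+0) = 6.620000; V(3,+1) = 92.561007; V(3,+2) = 254.960158; V(3,+3) = 561.839088
Backward induction: V(k, j) = exp(-r*dt) * [p_u * V(k+1, j+1) + p_m * V(k+1, j) + p_d * V(k+1, j-1)]
  V(2,-2) = exp(-r*dt) * [p_u*0.000000 + p_m*0.000000 + p_d*0.000000] = 0.000000
  V(2,-1) = exp(-r*dt) * [p_u*6.620000 + p_m*0.000000 + p_d*0.000000] = 0.928072
  V(2,+0) = exp(-r*dt) * [p_u*92.561007 + p_m*6.620000 + p_d*0.000000] = 17.210962
  V(2,+1) = exp(-r*dt) * [p_u*254.960158 + p_m*92.561007 + p_d*6.620000] = 96.141421
  V(2,+2) = exp(-r*dt) * [p_u*561.839088 + p_m*254.960158 + p_d*92.561007] = 258.484573
  V(1,-1) = exp(-r*dt) * [p_u*17.210962 + p_m*0.928072 + p_d*0.000000] = 3.006504
  V(1,+0) = exp(-r*dt) * [p_u*96.141421 + p_m*17.210962 + p_d*0.928072] = 24.654381
  V(1,+1) = exp(-r*dt) * [p_u*258.484573 + p_m*96.141421 + p_d*17.210962] = 100.828416
  V(0,+0) = exp(-r*dt) * [p_u*100.828416 + p_m*24.654381 + p_d*3.006504] = 30.446192


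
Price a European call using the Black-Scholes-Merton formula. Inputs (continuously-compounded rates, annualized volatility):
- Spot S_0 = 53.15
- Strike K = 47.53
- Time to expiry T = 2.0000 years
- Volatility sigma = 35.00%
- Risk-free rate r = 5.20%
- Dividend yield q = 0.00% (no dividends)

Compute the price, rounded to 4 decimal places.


d1 = (ln(S/K) + (r - q + 0.5*sigma^2) * T) / (sigma * sqrt(T)) = 0.68338237
d2 = d1 - sigma * sqrt(T) = 0.18840762
exp(-rT) = 0.90122530; exp(-qT) = 1.00000000
C = S_0 * exp(-qT) * N(d1) - K * exp(-rT) * N(d2)
N(d1) = 0.75281737; N(d2) = 0.57472144
C = 53.1500 * 1.00000000 * 0.75281737 - 47.5300 * 0.90122530 * 0.57472144 = 15.3939

Answer: Price = 15.3939


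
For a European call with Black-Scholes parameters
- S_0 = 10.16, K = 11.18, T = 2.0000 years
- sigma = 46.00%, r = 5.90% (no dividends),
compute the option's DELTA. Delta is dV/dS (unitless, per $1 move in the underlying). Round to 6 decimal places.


d1 = 0.3595975771; d2 = -0.2909406616
phi(d1) = 0.3739647483; exp(-qT) = 1.0000000000; exp(-rT) = 0.8886960526
N(d1) = 0.6404259521
Delta = exp(-qT) * N(d1) = 1.0000000000 * 0.6404259521 = 0.640426

Answer: Delta = 0.640426


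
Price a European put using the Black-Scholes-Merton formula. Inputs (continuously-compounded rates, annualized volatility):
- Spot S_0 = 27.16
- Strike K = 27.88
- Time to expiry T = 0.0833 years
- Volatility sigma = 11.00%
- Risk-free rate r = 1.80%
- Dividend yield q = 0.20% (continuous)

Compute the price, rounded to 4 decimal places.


Answer: Price = 0.7910

Derivation:
d1 = (ln(S/K) + (r - q + 0.5*sigma^2) * T) / (sigma * sqrt(T)) = -0.76627141
d2 = d1 - sigma * sqrt(T) = -0.79801932
exp(-rT) = 0.99850172; exp(-qT) = 0.99983341
P = K * exp(-rT) * N(-d2) - S_0 * exp(-qT) * N(-d1)
N(-d1) = 0.77824259; N(-d2) = 0.78757036
P = 27.8800 * 0.99850172 * 0.78757036 - 27.1600 * 0.99983341 * 0.77824259 = 0.7910


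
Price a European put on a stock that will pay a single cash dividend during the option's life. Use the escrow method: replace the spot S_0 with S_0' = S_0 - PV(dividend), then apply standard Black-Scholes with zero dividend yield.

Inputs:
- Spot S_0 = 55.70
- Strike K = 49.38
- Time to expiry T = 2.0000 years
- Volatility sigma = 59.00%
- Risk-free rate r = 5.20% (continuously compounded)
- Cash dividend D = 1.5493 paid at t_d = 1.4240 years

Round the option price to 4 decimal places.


Answer: Price = 11.5155

Derivation:
PV(D) = D * exp(-r * t_d) = 1.5493 * 0.92862712 = 1.43872199
S_0' = S_0 - PV(D) = 55.7000 - 1.43872199 = 54.26127801
d1 = (ln(S_0'/K) + (r + sigma^2/2)*T) / (sigma*sqrt(T)) = 0.65481129
d2 = d1 - sigma*sqrt(T) = -0.17957471
exp(-rT) = 0.90122530
N(-d1) = 0.25629463; N(-d2) = 0.57125677
P = K * exp(-rT) * N(-d2) - S_0' * N(-d1) = 49.3800 * 0.90122530 * 0.57125677 - 54.26127801 * 0.25629463 = 11.5155


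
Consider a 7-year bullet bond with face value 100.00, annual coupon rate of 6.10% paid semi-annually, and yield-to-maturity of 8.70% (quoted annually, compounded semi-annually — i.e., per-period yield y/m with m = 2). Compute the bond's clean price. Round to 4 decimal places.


Answer: Price = 86.5799

Derivation:
Coupon per period c = face * coupon_rate / m = 3.050000
Periods per year m = 2; per-period yield y/m = 0.043500
Number of cashflows N = 14
Cashflows (t years, CF_t, discount factor 1/(1+y/m)^(m*t), PV):
  t = 0.5000: CF_t = 3.050000, DF = 0.958313, PV = 2.922856
  t = 1.0000: CF_t = 3.050000, DF = 0.918365, PV = 2.801012
  t = 1.5000: CF_t = 3.050000, DF = 0.880081, PV = 2.684247
  t = 2.0000: CF_t = 3.050000, DF = 0.843393, PV = 2.572350
  t = 2.5000: CF_t = 3.050000, DF = 0.808235, PV = 2.465117
  t = 3.0000: CF_t = 3.050000, DF = 0.774543, PV = 2.362355
  t = 3.5000: CF_t = 3.050000, DF = 0.742254, PV = 2.263876
  t = 4.0000: CF_t = 3.050000, DF = 0.711312, PV = 2.169503
  t = 4.5000: CF_t = 3.050000, DF = 0.681660, PV = 2.079064
  t = 5.0000: CF_t = 3.050000, DF = 0.653244, PV = 1.992394
  t = 5.5000: CF_t = 3.050000, DF = 0.626013, PV = 1.909338
  t = 6.0000: CF_t = 3.050000, DF = 0.599916, PV = 1.829744
  t = 6.5000: CF_t = 3.050000, DF = 0.574908, PV = 1.753468
  t = 7.0000: CF_t = 103.050000, DF = 0.550942, PV = 56.774543
Price P = sum_t PV_t = 86.579867


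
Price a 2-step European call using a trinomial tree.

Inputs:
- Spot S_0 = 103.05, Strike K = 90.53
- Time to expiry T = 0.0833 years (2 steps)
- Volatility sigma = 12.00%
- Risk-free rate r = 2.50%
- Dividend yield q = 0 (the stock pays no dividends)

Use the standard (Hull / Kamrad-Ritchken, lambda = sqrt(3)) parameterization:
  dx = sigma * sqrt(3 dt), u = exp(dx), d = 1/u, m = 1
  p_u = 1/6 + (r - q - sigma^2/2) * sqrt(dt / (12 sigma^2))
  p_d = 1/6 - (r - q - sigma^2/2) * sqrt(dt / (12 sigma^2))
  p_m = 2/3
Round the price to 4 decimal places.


dt = T/N = 0.041650; dx = sigma*sqrt(3*dt) = 0.042418
u = exp(dx) = 1.043330; d = 1/u = 0.958469
p_u = 0.175406, p_m = 0.666667, p_d = 0.157928
Discount per step: exp(-r*dt) = 0.998959
Stock lattice S(k, j) with j the centered position index:
  k=0: S(0,+0) = 103.0500
  k=1: S(1,-1) = 98.7702; S(1,+0) = 103.0500; S(1,+1) = 107.5152
  k=2: S(2,-2) = 94.6682; S(2,-1) = 98.7702; S(2,+0) = 103.0500; S(2,+1) = 107.5152; S(2,+2) = 112.1739
Terminal payoffs V(N, j) = max(S_T - K, 0):
  V(2,-2) = 4.138230; V(2,-1) = 8.240244; V(2,+0) = 12.520000; V(2,+1) = 16.985199; V(2,+2) = 21.643878
Backward induction: V(k, j) = exp(-r*dt) * [p_u * V(k+1, j+1) + p_m * V(k+1, j) + p_d * V(k+1, j-1)]
  V(1,-1) = exp(-r*dt) * [p_u*12.520000 + p_m*8.240244 + p_d*4.138230] = 8.334432
  V(1,+0) = exp(-r*dt) * [p_u*16.985199 + p_m*12.520000 + p_d*8.240244] = 12.614187
  V(1,+1) = exp(-r*dt) * [p_u*21.643878 + p_m*16.985199 + p_d*12.520000] = 17.079385
  V(0,+0) = exp(-r*dt) * [p_u*17.079385 + p_m*12.614187 + p_d*8.334432] = 12.708276

Answer: Price = V(0,0) = 12.7083


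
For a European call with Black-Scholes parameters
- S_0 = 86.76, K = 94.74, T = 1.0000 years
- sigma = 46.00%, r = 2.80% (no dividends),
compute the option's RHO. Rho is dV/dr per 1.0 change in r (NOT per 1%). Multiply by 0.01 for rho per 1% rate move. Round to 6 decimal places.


Answer: Rho = 33.097291

Derivation:
d1 = 0.0995856271; d2 = -0.3604143729
phi(d1) = 0.3969689624; exp(-qT) = 1.0000000000; exp(-rT) = 0.9723883668
N(d2) = 0.3592686399
Rho = K*T*exp(-rT)*N(d2) = 94.7400 * 1.0000 * 0.9723883668 * 0.3592686399 = 33.097291


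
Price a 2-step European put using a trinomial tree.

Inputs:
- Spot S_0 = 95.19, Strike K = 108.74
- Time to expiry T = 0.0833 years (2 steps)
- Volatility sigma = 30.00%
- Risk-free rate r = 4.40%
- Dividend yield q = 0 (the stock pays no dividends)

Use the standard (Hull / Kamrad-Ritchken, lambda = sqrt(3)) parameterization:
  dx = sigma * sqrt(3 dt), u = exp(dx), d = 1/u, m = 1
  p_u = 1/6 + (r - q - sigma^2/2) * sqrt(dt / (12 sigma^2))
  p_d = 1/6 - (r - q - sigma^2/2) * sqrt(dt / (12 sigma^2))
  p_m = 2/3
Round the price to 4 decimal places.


dt = T/N = 0.041650; dx = sigma*sqrt(3*dt) = 0.106045
u = exp(dx) = 1.111872; d = 1/u = 0.899384
p_u = 0.166470, p_m = 0.666667, p_d = 0.166863
Discount per step: exp(-r*dt) = 0.998169
Stock lattice S(k, j) with j the centered position index:
  k=0: S(0,+0) = 95.1900
  k=1: S(1,-1) = 85.6124; S(1,+0) = 95.1900; S(1,+1) = 105.8391
  k=2: S(2,-2) = 76.9984; S(2,-1) = 85.6124; S(2,+0) = 95.1900; S(2,+1) = 105.8391; S(2,+2) = 117.6795
Terminal payoffs V(N, j) = max(K - S_T, 0):
  V(2,-2) = 31.741550; V(2,-1) = 23.127603; V(2,+0) = 13.550000; V(2,+1) = 2.900934; V(2,+2) = 0.000000
Backward induction: V(k, j) = exp(-r*dt) * [p_u * V(k+1, j+1) + p_m * V(k+1, j) + p_d * V(k+1, j-1)]
  V(1,-1) = exp(-r*dt) * [p_u*13.550000 + p_m*23.127603 + p_d*31.741550] = 22.928509
  V(1,+0) = exp(-r*dt) * [p_u*2.900934 + p_m*13.550000 + p_d*23.127603] = 13.350906
  V(1,+1) = exp(-r*dt) * [p_u*0.000000 + p_m*2.900934 + p_d*13.550000] = 4.187270
  V(0,+0) = exp(-r*dt) * [p_u*4.187270 + p_m*13.350906 + p_d*22.928509] = 13.399003

Answer: Price = V(0,0) = 13.3990


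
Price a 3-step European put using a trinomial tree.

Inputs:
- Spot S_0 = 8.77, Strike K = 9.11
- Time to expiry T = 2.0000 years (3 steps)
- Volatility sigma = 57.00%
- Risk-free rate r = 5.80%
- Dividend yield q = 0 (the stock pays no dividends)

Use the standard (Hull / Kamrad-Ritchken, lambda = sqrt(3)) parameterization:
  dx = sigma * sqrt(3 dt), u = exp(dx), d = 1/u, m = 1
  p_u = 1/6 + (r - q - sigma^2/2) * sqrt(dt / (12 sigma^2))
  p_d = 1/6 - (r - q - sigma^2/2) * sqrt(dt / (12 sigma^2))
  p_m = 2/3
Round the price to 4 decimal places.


dt = T/N = 0.666667; dx = sigma*sqrt(3*dt) = 0.806102
u = exp(dx) = 2.239162; d = 1/u = 0.446596
p_u = 0.123475, p_m = 0.666667, p_d = 0.209858
Discount per step: exp(-r*dt) = 0.962071
Stock lattice S(k, j) with j the centered position index:
  k=0: S(0,+0) = 8.7700
  k=1: S(1,-1) = 3.9166; S(1,+0) = 8.7700; S(1,+1) = 19.6375
  k=2: S(2,-2) = 1.7492; S(2,-1) = 3.9166; S(2,+0) = 8.7700; S(2,+1) = 19.6375; S(2,+2) = 43.9714
  k=3: S(3,-3) = 0.7812; S(3,-2) = 1.7492; S(3,-1) = 3.9166; S(3,+0) = 8.7700; S(3,+1) = 19.6375; S(3,+2) = 43.9714; S(3,+3) = 98.4592
Terminal payoffs V(N, j) = max(K - S_T, 0):
  V(3,-3) = 8.328835; V(3,-2) = 7.360844; V(3,-1) = 5.193356; V(3,+0) = 0.340000; V(3,+1) = 0.000000; V(3,+2) = 0.000000; V(3,+3) = 0.000000
Backward induction: V(k, j) = exp(-r*dt) * [p_u * V(k+1, j+1) + p_m * V(k+1, j) + p_d * V(k+1, j-1)]
  V(2,-2) = exp(-r*dt) * [p_u*5.193356 + p_m*7.360844 + p_d*8.328835] = 7.019613
  V(2,-1) = exp(-r*dt) * [p_u*0.340000 + p_m*5.193356 + p_d*7.360844] = 4.857452
  V(2,+0) = exp(-r*dt) * [p_u*0.000000 + p_m*0.340000 + p_d*5.193356] = 1.266600
  V(2,+1) = exp(-r*dt) * [p_u*0.000000 + p_m*0.000000 + p_d*0.340000] = 0.068645
  V(2,+2) = exp(-r*dt) * [p_u*0.000000 + p_m*0.000000 + p_d*0.000000] = 0.000000
  V(1,-1) = exp(-r*dt) * [p_u*1.266600 + p_m*4.857452 + p_d*7.019613] = 4.683188
  V(1,+0) = exp(-r*dt) * [p_u*0.068645 + p_m*1.266600 + p_d*4.857452] = 1.801240
  V(1,+1) = exp(-r*dt) * [p_u*0.000000 + p_m*0.068645 + p_d*1.266600] = 0.299752
  V(0,+0) = exp(-r*dt) * [p_u*0.299752 + p_m*1.801240 + p_d*4.683188] = 2.136417

Answer: Price = V(0,0) = 2.1364
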